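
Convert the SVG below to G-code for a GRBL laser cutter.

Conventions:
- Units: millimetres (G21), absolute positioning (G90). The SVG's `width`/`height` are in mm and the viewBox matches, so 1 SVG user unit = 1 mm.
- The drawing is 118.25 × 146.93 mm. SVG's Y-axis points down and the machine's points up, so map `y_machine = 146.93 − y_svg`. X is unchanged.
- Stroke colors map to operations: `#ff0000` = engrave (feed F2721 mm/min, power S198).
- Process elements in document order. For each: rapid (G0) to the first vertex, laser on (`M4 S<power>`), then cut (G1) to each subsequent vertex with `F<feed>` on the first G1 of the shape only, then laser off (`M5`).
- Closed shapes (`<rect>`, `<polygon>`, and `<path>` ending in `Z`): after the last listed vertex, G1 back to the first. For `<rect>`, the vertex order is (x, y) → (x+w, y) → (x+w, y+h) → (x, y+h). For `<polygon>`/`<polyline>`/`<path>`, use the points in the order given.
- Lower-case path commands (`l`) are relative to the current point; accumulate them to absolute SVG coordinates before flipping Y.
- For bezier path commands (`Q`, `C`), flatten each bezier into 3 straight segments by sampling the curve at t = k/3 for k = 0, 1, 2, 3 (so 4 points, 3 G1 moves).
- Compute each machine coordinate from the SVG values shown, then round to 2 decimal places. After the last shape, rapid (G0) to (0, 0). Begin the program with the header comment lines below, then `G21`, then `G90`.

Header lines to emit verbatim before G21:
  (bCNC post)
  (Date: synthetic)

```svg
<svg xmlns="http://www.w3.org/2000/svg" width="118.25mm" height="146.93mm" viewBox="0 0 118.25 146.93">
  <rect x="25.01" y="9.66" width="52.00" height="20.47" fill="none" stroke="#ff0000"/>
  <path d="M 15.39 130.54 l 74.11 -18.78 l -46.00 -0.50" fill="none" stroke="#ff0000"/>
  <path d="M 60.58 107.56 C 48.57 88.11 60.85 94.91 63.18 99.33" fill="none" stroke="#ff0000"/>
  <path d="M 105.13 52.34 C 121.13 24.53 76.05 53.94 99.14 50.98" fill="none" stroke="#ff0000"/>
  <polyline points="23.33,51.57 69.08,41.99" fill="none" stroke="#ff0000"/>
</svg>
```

Since the viewBox matches the mm dimensions, user units are millimetres directly. The only transform is the Y-flip y_m = 146.93 − y_svg.

Shape 1 is a rectangle drawn with `<rect>`. Its stroke #ff0000 means engrave at S198, F2721. After flipping Y the toolpath is (25.01,137.27) → (77.01,137.27) → (77.01,116.80) → (25.01,116.80) → (25.01,137.27), returning to the start.

Shape 2 is a open polyline drawn with `<path>`. Its stroke #ff0000 means engrave at S198, F2721. After flipping Y the toolpath is (15.39,16.39) → (89.50,35.17) → (43.50,35.67).

Shape 3 is a cubic bezier drawn with `<path>`. Its stroke #ff0000 means engrave at S198, F2721. After flipping Y the toolpath is (60.58,39.37) → (55.40,51.13) → (58.80,51.75) → (63.18,47.60).

Shape 4 is a cubic bezier drawn with `<path>`. Its stroke #ff0000 means engrave at S198, F2721. After flipping Y the toolpath is (105.13,94.59) → (105.56,106.64) → (93.99,100.46) → (99.14,95.95).

Shape 5 is a line segment drawn with `<polyline>`. Its stroke #ff0000 means engrave at S198, F2721. After flipping Y the toolpath is (23.33,95.36) → (69.08,104.94).

(bCNC post)
(Date: synthetic)
G21
G90
G0 X25.01 Y137.27
M4 S198
G1 X77.01 Y137.27 F2721
G1 X77.01 Y116.80
G1 X25.01 Y116.80
G1 X25.01 Y137.27
M5
G0 X15.39 Y16.39
M4 S198
G1 X89.50 Y35.17 F2721
G1 X43.50 Y35.67
M5
G0 X60.58 Y39.37
M4 S198
G1 X55.40 Y51.13 F2721
G1 X58.80 Y51.75
G1 X63.18 Y47.60
M5
G0 X105.13 Y94.59
M4 S198
G1 X105.56 Y106.64 F2721
G1 X93.99 Y100.46
G1 X99.14 Y95.95
M5
G0 X23.33 Y95.36
M4 S198
G1 X69.08 Y104.94 F2721
M5
G0 X0.00 Y0.00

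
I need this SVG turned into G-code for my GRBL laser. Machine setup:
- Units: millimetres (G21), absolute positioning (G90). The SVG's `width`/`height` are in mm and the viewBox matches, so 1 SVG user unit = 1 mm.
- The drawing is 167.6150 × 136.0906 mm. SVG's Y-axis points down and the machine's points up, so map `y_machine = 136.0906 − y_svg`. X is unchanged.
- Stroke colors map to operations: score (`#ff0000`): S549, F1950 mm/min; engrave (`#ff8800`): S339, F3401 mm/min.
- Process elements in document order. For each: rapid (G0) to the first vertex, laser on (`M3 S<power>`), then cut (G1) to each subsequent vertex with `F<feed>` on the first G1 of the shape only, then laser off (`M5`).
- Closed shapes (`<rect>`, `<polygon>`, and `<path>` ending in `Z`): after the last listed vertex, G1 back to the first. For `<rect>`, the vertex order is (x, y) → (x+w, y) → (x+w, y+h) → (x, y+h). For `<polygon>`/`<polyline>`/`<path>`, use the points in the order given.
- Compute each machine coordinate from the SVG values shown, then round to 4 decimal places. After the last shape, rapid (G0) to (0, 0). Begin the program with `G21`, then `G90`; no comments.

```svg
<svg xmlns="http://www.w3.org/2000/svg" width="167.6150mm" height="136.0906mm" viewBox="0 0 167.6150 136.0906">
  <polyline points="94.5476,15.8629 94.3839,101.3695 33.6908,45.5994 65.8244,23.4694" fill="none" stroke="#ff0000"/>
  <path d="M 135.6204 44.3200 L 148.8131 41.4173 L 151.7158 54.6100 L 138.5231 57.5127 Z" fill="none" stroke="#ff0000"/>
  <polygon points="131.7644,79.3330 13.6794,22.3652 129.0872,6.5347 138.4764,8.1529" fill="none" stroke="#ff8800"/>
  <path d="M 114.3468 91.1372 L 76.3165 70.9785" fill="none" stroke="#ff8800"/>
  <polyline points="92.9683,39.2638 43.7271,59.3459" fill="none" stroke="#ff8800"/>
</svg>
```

viewBox `0 0 167.6150 136.0906` with mm width/height → 1 unit = 1 mm. Flip: y_m = 136.0906 − y_svg.

**Shape 1** — `<polyline>` open polyline, stroke `#ff0000` → score (S549, F1950). Machine vertices: (94.5476,120.2277) → (94.3839,34.7211) → (33.6908,90.4912) → (65.8244,112.6212). Open path.

**Shape 2** — `<path>` regular polygon, stroke `#ff0000` → score (S549, F1950). Machine vertices: (135.6204,91.7706) → (148.8131,94.6733) → (151.7158,81.4806) → (138.5231,78.5779) → (135.6204,91.7706). Closed: final G1 returns to the first vertex.

**Shape 3** — `<polygon>` closed polygon, stroke `#ff8800` → engrave (S339, F3401). Machine vertices: (131.7644,56.7576) → (13.6794,113.7254) → (129.0872,129.5559) → (138.4764,127.9377) → (131.7644,56.7576). Closed: final G1 returns to the first vertex.

**Shape 4** — `<path>` line segment, stroke `#ff8800` → engrave (S339, F3401). Machine vertices: (114.3468,44.9534) → (76.3165,65.1121). Open path.

**Shape 5** — `<polyline>` line segment, stroke `#ff8800` → engrave (S339, F3401). Machine vertices: (92.9683,96.8268) → (43.7271,76.7447). Open path.

G21
G90
G0 X94.5476 Y120.2277
M3 S549
G1 X94.3839 Y34.7211 F1950
G1 X33.6908 Y90.4912
G1 X65.8244 Y112.6212
M5
G0 X135.6204 Y91.7706
M3 S549
G1 X148.8131 Y94.6733 F1950
G1 X151.7158 Y81.4806
G1 X138.5231 Y78.5779
G1 X135.6204 Y91.7706
M5
G0 X131.7644 Y56.7576
M3 S339
G1 X13.6794 Y113.7254 F3401
G1 X129.0872 Y129.5559
G1 X138.4764 Y127.9377
G1 X131.7644 Y56.7576
M5
G0 X114.3468 Y44.9534
M3 S339
G1 X76.3165 Y65.1121 F3401
M5
G0 X92.9683 Y96.8268
M3 S339
G1 X43.7271 Y76.7447 F3401
M5
G0 X0.0000 Y0.0000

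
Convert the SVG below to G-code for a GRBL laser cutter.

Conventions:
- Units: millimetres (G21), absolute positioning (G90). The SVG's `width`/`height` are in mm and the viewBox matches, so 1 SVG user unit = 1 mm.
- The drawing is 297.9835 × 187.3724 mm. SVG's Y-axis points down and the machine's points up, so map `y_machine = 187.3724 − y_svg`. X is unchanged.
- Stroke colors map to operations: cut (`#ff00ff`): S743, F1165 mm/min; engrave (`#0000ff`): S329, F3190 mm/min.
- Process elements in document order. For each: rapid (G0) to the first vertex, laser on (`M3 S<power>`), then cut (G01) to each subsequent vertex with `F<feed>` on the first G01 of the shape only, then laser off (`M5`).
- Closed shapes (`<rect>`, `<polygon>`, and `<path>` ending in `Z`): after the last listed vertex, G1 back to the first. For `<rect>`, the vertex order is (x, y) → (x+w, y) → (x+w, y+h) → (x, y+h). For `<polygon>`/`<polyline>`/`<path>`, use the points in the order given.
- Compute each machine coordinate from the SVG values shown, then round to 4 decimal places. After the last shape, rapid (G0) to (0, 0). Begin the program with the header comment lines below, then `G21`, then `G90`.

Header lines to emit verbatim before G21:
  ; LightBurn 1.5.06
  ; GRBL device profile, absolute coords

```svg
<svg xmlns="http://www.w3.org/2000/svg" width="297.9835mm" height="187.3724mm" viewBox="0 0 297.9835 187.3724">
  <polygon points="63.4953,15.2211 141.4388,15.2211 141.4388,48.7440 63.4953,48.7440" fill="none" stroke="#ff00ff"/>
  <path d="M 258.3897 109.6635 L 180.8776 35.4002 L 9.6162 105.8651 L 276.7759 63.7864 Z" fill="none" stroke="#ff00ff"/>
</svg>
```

Since the viewBox matches the mm dimensions, user units are millimetres directly. The only transform is the Y-flip y_m = 187.3724 − y_svg.

Shape 1 is a rectangle drawn with `<polygon>`. Its stroke #ff00ff means cut at S743, F1165. After flipping Y the toolpath is (63.4953,172.1513) → (141.4388,172.1513) → (141.4388,138.6284) → (63.4953,138.6284) → (63.4953,172.1513), returning to the start.

Shape 2 is a closed polygon drawn with `<path>`. Its stroke #ff00ff means cut at S743, F1165. After flipping Y the toolpath is (258.3897,77.7089) → (180.8776,151.9722) → (9.6162,81.5073) → (276.7759,123.5860) → (258.3897,77.7089), returning to the start.

; LightBurn 1.5.06
; GRBL device profile, absolute coords
G21
G90
G0 X63.4953 Y172.1513
M3 S743
G01 X141.4388 Y172.1513 F1165
G01 X141.4388 Y138.6284
G01 X63.4953 Y138.6284
G01 X63.4953 Y172.1513
M5
G0 X258.3897 Y77.7089
M3 S743
G01 X180.8776 Y151.9722 F1165
G01 X9.6162 Y81.5073
G01 X276.7759 Y123.5860
G01 X258.3897 Y77.7089
M5
G0 X0.0000 Y0.0000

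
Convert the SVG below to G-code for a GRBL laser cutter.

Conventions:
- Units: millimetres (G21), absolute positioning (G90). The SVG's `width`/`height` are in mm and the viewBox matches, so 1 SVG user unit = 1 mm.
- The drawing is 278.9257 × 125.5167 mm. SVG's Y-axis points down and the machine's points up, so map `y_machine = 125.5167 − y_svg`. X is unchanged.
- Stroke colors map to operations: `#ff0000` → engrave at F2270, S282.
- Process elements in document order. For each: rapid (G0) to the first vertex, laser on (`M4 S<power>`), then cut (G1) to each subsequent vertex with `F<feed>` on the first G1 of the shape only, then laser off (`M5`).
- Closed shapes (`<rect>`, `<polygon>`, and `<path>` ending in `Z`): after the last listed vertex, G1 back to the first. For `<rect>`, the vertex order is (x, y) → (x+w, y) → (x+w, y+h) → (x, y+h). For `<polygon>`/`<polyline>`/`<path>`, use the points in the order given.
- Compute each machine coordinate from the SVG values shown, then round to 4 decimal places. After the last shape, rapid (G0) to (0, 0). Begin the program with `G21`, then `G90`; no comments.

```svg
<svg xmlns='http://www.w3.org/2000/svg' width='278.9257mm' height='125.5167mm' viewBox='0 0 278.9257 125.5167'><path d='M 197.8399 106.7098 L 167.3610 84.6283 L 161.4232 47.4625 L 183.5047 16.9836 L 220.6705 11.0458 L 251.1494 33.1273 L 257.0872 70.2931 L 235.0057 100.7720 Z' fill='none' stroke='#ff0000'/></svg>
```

G21
G90
G0 X197.8399 Y18.8069
M4 S282
G1 X167.3610 Y40.8884 F2270
G1 X161.4232 Y78.0542
G1 X183.5047 Y108.5331
G1 X220.6705 Y114.4709
G1 X251.1494 Y92.3894
G1 X257.0872 Y55.2236
G1 X235.0057 Y24.7447
G1 X197.8399 Y18.8069
M5
G0 X0.0000 Y0.0000

1 u = 1 mm; y_m = 125.5167 − y.

[1] `<path>` regular polygon, #ff0000→engrave S282 F2270: (197.8399,18.8069) → (167.3610,40.8884) → (161.4232,78.0542) → (183.5047,108.5331) → (220.6705,114.4709) → (251.1494,92.3894) → (257.0872,55.2236) → (235.0057,24.7447) → (197.8399,18.8069) (closed)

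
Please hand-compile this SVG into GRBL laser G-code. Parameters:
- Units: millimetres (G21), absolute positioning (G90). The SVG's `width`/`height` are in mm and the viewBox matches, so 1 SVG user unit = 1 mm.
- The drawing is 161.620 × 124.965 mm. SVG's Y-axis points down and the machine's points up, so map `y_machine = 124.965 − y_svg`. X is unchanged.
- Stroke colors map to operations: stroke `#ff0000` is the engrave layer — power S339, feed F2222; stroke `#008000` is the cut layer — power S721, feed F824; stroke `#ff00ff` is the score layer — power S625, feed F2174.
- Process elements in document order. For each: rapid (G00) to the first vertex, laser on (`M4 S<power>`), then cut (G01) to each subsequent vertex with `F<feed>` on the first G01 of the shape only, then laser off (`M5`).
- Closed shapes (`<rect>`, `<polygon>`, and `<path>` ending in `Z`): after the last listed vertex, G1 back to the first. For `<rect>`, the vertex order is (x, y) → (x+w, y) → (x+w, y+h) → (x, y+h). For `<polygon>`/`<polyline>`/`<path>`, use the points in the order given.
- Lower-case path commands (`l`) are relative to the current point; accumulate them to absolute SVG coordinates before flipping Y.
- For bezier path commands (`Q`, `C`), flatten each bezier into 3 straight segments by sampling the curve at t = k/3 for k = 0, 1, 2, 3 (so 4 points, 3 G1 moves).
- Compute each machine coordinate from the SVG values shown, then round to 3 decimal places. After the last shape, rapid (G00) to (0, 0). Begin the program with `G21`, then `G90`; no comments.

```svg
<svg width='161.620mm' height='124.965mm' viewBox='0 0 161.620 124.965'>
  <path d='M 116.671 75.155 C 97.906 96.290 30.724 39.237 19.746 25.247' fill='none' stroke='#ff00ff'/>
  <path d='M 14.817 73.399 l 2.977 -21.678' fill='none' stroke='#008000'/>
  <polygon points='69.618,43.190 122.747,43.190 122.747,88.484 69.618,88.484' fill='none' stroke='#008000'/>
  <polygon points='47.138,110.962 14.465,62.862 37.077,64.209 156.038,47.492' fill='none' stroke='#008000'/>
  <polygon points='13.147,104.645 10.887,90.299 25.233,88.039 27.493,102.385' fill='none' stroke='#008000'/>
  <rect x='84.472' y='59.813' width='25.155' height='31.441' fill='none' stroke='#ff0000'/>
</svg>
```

1 u = 1 mm; y_m = 124.965 − y.

[1] `<path>` cubic bezier, #ff00ff→score S625 F2174: (116.671,49.810) → (85.642,50.247) → (45.584,75.864) → (19.746,99.718)

[2] `<path>` line segment, #008000→cut S721 F824: (14.817,51.566) → (17.794,73.244)

[3] `<polygon>` rectangle, #008000→cut S721 F824: (69.618,81.775) → (122.747,81.775) → (122.747,36.481) → (69.618,36.481) → (69.618,81.775) (closed)

[4] `<polygon>` closed polygon, #008000→cut S721 F824: (47.138,14.003) → (14.465,62.103) → (37.077,60.756) → (156.038,77.473) → (47.138,14.003) (closed)

[5] `<polygon>` regular polygon, #008000→cut S721 F824: (13.147,20.320) → (10.887,34.666) → (25.233,36.926) → (27.493,22.580) → (13.147,20.320) (closed)

[6] `<rect>` rectangle, #ff0000→engrave S339 F2222: (84.472,65.152) → (109.627,65.152) → (109.627,33.711) → (84.472,33.711) → (84.472,65.152) (closed)

G21
G90
G00 X116.671 Y49.810
M4 S625
G01 X85.642 Y50.247 F2174
G01 X45.584 Y75.864
G01 X19.746 Y99.718
M5
G00 X14.817 Y51.566
M4 S721
G01 X17.794 Y73.244 F824
M5
G00 X69.618 Y81.775
M4 S721
G01 X122.747 Y81.775 F824
G01 X122.747 Y36.481
G01 X69.618 Y36.481
G01 X69.618 Y81.775
M5
G00 X47.138 Y14.003
M4 S721
G01 X14.465 Y62.103 F824
G01 X37.077 Y60.756
G01 X156.038 Y77.473
G01 X47.138 Y14.003
M5
G00 X13.147 Y20.320
M4 S721
G01 X10.887 Y34.666 F824
G01 X25.233 Y36.926
G01 X27.493 Y22.580
G01 X13.147 Y20.320
M5
G00 X84.472 Y65.152
M4 S339
G01 X109.627 Y65.152 F2222
G01 X109.627 Y33.711
G01 X84.472 Y33.711
G01 X84.472 Y65.152
M5
G00 X0.000 Y0.000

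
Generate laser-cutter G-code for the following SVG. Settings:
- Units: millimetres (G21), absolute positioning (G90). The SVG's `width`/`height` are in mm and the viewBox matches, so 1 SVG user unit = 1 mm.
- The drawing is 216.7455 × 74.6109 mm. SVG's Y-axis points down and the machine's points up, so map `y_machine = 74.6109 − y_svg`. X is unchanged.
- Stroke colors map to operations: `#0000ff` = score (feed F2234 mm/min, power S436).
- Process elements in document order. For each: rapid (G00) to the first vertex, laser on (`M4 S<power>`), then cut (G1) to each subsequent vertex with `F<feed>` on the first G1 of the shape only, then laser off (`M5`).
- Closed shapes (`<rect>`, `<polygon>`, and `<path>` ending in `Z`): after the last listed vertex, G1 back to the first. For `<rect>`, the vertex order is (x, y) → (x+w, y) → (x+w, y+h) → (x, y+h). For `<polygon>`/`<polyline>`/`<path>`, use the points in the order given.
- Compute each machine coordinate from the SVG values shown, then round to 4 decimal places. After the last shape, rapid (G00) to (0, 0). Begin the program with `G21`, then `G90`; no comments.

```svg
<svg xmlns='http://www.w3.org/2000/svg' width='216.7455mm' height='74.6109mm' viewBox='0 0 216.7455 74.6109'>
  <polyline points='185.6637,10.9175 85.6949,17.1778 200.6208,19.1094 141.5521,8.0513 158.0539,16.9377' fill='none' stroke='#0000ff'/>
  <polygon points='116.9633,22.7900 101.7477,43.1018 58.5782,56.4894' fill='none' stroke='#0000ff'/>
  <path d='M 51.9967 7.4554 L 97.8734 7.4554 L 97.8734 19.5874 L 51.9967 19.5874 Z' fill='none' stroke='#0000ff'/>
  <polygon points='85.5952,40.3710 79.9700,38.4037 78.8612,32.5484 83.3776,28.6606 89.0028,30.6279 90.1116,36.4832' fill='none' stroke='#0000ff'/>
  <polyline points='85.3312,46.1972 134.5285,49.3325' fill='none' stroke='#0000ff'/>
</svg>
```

G21
G90
G00 X185.6637 Y63.6934
M4 S436
G1 X85.6949 Y57.4331 F2234
G1 X200.6208 Y55.5015
G1 X141.5521 Y66.5596
G1 X158.0539 Y57.6732
M5
G00 X116.9633 Y51.8209
M4 S436
G1 X101.7477 Y31.5091 F2234
G1 X58.5782 Y18.1215
G1 X116.9633 Y51.8209
M5
G00 X51.9967 Y67.1555
M4 S436
G1 X97.8734 Y67.1555 F2234
G1 X97.8734 Y55.0235
G1 X51.9967 Y55.0235
G1 X51.9967 Y67.1555
M5
G00 X85.5952 Y34.2399
M4 S436
G1 X79.9700 Y36.2072 F2234
G1 X78.8612 Y42.0625
G1 X83.3776 Y45.9503
G1 X89.0028 Y43.9830
G1 X90.1116 Y38.1277
G1 X85.5952 Y34.2399
M5
G00 X85.3312 Y28.4137
M4 S436
G1 X134.5285 Y25.2784 F2234
M5
G00 X0.0000 Y0.0000

viewBox `0 0 216.7455 74.6109` with mm width/height → 1 unit = 1 mm. Flip: y_m = 74.6109 − y_svg.

**Shape 1** — `<polyline>` open polyline, stroke `#0000ff` → score (S436, F2234). Machine vertices: (185.6637,63.6934) → (85.6949,57.4331) → (200.6208,55.5015) → (141.5521,66.5596) → (158.0539,57.6732). Open path.

**Shape 2** — `<polygon>` closed polygon, stroke `#0000ff` → score (S436, F2234). Machine vertices: (116.9633,51.8209) → (101.7477,31.5091) → (58.5782,18.1215) → (116.9633,51.8209). Closed: final G1 returns to the first vertex.

**Shape 3** — `<path>` rectangle, stroke `#0000ff` → score (S436, F2234). Machine vertices: (51.9967,67.1555) → (97.8734,67.1555) → (97.8734,55.0235) → (51.9967,55.0235) → (51.9967,67.1555). Closed: final G1 returns to the first vertex.

**Shape 4** — `<polygon>` regular polygon, stroke `#0000ff` → score (S436, F2234). Machine vertices: (85.5952,34.2399) → (79.9700,36.2072) → (78.8612,42.0625) → (83.3776,45.9503) → (89.0028,43.9830) → (90.1116,38.1277) → (85.5952,34.2399). Closed: final G1 returns to the first vertex.

**Shape 5** — `<polyline>` line segment, stroke `#0000ff` → score (S436, F2234). Machine vertices: (85.3312,28.4137) → (134.5285,25.2784). Open path.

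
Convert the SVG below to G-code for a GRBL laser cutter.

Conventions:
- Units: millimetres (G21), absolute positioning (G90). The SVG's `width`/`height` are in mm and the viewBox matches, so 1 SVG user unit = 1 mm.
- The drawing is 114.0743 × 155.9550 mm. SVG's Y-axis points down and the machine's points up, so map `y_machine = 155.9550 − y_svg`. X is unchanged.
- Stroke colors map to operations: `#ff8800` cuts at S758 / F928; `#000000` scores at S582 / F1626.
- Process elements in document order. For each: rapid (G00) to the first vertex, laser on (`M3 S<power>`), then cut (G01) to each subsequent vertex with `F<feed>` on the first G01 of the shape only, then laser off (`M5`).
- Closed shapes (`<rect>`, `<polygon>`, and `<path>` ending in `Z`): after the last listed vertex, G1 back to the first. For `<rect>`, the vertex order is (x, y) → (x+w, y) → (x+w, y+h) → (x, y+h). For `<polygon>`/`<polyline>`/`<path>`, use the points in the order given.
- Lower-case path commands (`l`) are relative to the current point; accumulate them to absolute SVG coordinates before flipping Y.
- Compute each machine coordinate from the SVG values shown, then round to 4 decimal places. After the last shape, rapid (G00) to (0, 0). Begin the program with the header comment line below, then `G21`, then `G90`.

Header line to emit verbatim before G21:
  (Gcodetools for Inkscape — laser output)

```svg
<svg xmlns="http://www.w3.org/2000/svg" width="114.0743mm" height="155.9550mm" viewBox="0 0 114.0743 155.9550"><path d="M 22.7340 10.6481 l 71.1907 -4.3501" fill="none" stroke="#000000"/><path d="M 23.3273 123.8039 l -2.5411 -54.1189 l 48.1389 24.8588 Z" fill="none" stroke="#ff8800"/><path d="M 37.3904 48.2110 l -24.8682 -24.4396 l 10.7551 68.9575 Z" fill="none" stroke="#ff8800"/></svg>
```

Since the viewBox matches the mm dimensions, user units are millimetres directly. The only transform is the Y-flip y_m = 155.9550 − y_svg.

Shape 1 is a line segment drawn with `<path>`. Its stroke #000000 means score at S582, F1626. After flipping Y the toolpath is (22.7340,145.3069) → (93.9247,149.6570).

Shape 2 is a regular polygon drawn with `<path>`. Its stroke #ff8800 means cut at S758, F928. After flipping Y the toolpath is (23.3273,32.1511) → (20.7862,86.2700) → (68.9251,61.4112) → (23.3273,32.1511), returning to the start.

Shape 3 is a closed polygon drawn with `<path>`. Its stroke #ff8800 means cut at S758, F928. After flipping Y the toolpath is (37.3904,107.7440) → (12.5222,132.1836) → (23.2773,63.2261) → (37.3904,107.7440), returning to the start.

(Gcodetools for Inkscape — laser output)
G21
G90
G00 X22.7340 Y145.3069
M3 S582
G01 X93.9247 Y149.6570 F1626
M5
G00 X23.3273 Y32.1511
M3 S758
G01 X20.7862 Y86.2700 F928
G01 X68.9251 Y61.4112
G01 X23.3273 Y32.1511
M5
G00 X37.3904 Y107.7440
M3 S758
G01 X12.5222 Y132.1836 F928
G01 X23.2773 Y63.2261
G01 X37.3904 Y107.7440
M5
G00 X0.0000 Y0.0000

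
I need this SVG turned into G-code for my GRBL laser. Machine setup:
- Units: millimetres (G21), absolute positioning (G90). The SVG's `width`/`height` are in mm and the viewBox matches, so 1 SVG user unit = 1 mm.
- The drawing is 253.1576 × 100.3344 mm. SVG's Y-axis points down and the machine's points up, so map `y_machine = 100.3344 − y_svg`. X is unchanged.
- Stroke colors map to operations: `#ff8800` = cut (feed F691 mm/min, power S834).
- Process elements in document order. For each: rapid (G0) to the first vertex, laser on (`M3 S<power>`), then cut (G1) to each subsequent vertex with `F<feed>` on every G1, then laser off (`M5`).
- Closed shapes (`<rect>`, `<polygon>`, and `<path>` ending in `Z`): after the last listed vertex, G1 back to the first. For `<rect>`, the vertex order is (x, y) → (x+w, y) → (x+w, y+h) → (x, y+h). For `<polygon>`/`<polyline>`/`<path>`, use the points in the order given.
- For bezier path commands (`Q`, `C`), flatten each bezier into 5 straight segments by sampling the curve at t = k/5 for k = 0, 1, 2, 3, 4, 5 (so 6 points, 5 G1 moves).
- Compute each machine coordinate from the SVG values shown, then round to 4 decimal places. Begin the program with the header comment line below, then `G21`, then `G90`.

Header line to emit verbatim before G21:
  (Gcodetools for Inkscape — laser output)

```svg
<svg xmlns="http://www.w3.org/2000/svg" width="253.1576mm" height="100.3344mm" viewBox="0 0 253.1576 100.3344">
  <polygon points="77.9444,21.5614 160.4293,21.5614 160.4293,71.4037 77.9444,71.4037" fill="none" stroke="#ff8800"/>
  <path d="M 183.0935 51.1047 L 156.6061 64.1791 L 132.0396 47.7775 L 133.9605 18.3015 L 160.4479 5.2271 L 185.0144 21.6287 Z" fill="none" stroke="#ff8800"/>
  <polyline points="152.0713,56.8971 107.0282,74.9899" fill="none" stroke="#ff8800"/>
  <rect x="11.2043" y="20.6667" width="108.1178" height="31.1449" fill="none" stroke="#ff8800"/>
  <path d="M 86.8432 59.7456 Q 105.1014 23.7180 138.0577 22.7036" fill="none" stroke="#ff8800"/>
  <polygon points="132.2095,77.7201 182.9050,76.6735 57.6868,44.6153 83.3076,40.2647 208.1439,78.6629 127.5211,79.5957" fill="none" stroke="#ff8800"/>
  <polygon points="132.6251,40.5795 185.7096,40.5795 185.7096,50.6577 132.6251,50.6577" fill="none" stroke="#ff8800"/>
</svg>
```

Since the viewBox matches the mm dimensions, user units are millimetres directly. The only transform is the Y-flip y_m = 100.3344 − y_svg.

Shape 1 is a rectangle drawn with `<polygon>`. Its stroke #ff8800 means cut at S834, F691. After flipping Y the toolpath is (77.9444,78.7730) → (160.4293,78.7730) → (160.4293,28.9307) → (77.9444,28.9307) → (77.9444,78.7730), returning to the start.

Shape 2 is a regular polygon drawn with `<path>`. Its stroke #ff8800 means cut at S834, F691. After flipping Y the toolpath is (183.0935,49.2297) → (156.6061,36.1553) → (132.0396,52.5569) → (133.9605,82.0329) → (160.4479,95.1073) → (185.0144,78.7057) → (183.0935,49.2297), returning to the start.

Shape 3 is a line segment drawn with `<polyline>`. Its stroke #ff8800 means cut at S834, F691. After flipping Y the toolpath is (152.0713,43.4373) → (107.0282,25.3445).

Shape 4 is a rectangle drawn with `<rect>`. Its stroke #ff8800 means cut at S834, F691. After flipping Y the toolpath is (11.2043,79.6677) → (119.3221,79.6677) → (119.3221,48.5228) → (11.2043,48.5228) → (11.2043,79.6677), returning to the start.

Shape 5 is a quadratic bezier drawn with `<path>`. Its stroke #ff8800 means cut at S834, F691. After flipping Y the toolpath is (86.8432,40.5888) → (94.7344,53.5993) → (103.8015,63.8088) → (114.0444,71.2172) → (125.4631,75.8245) → (138.0577,77.6308).

Shape 6 is a closed polygon drawn with `<polygon>`. Its stroke #ff8800 means cut at S834, F691. After flipping Y the toolpath is (132.2095,22.6143) → (182.9050,23.6609) → (57.6868,55.7191) → (83.3076,60.0697) → (208.1439,21.6715) → (127.5211,20.7387) → (132.2095,22.6143), returning to the start.

Shape 7 is a rectangle drawn with `<polygon>`. Its stroke #ff8800 means cut at S834, F691. After flipping Y the toolpath is (132.6251,59.7549) → (185.7096,59.7549) → (185.7096,49.6767) → (132.6251,49.6767) → (132.6251,59.7549), returning to the start.

(Gcodetools for Inkscape — laser output)
G21
G90
G0 X77.9444 Y78.7730
M3 S834
G1 X160.4293 Y78.7730 F691
G1 X160.4293 Y28.9307 F691
G1 X77.9444 Y28.9307 F691
G1 X77.9444 Y78.7730 F691
M5
G0 X183.0935 Y49.2297
M3 S834
G1 X156.6061 Y36.1553 F691
G1 X132.0396 Y52.5569 F691
G1 X133.9605 Y82.0329 F691
G1 X160.4479 Y95.1073 F691
G1 X185.0144 Y78.7057 F691
G1 X183.0935 Y49.2297 F691
M5
G0 X152.0713 Y43.4373
M3 S834
G1 X107.0282 Y25.3445 F691
M5
G0 X11.2043 Y79.6677
M3 S834
G1 X119.3221 Y79.6677 F691
G1 X119.3221 Y48.5228 F691
G1 X11.2043 Y48.5228 F691
G1 X11.2043 Y79.6677 F691
M5
G0 X86.8432 Y40.5888
M3 S834
G1 X94.7344 Y53.5993 F691
G1 X103.8015 Y63.8088 F691
G1 X114.0444 Y71.2172 F691
G1 X125.4631 Y75.8245 F691
G1 X138.0577 Y77.6308 F691
M5
G0 X132.2095 Y22.6143
M3 S834
G1 X182.9050 Y23.6609 F691
G1 X57.6868 Y55.7191 F691
G1 X83.3076 Y60.0697 F691
G1 X208.1439 Y21.6715 F691
G1 X127.5211 Y20.7387 F691
G1 X132.2095 Y22.6143 F691
M5
G0 X132.6251 Y59.7549
M3 S834
G1 X185.7096 Y59.7549 F691
G1 X185.7096 Y49.6767 F691
G1 X132.6251 Y49.6767 F691
G1 X132.6251 Y59.7549 F691
M5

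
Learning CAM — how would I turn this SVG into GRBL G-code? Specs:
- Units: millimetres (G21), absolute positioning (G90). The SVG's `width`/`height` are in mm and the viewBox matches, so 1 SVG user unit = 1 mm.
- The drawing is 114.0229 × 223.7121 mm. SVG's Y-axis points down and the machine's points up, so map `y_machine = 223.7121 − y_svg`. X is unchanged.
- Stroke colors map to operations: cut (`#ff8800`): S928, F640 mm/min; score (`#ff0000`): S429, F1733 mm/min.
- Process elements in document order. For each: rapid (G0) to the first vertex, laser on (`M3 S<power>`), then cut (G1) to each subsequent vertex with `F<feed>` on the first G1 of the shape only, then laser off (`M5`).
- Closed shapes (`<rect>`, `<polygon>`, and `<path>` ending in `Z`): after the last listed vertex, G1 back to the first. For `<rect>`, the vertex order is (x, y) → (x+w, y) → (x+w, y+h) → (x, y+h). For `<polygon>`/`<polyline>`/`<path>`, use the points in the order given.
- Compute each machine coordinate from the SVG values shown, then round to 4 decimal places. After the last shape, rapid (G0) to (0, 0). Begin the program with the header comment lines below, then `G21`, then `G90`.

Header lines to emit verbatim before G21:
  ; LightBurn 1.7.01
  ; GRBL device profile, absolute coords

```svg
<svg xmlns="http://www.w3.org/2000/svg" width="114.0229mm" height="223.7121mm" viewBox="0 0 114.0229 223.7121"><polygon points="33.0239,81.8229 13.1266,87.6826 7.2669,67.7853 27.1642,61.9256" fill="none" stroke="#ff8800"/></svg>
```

Since the viewBox matches the mm dimensions, user units are millimetres directly. The only transform is the Y-flip y_m = 223.7121 − y_svg.

Shape 1 is a regular polygon drawn with `<polygon>`. Its stroke #ff8800 means cut at S928, F640. After flipping Y the toolpath is (33.0239,141.8892) → (13.1266,136.0295) → (7.2669,155.9268) → (27.1642,161.7865) → (33.0239,141.8892), returning to the start.

; LightBurn 1.7.01
; GRBL device profile, absolute coords
G21
G90
G0 X33.0239 Y141.8892
M3 S928
G1 X13.1266 Y136.0295 F640
G1 X7.2669 Y155.9268
G1 X27.1642 Y161.7865
G1 X33.0239 Y141.8892
M5
G0 X0.0000 Y0.0000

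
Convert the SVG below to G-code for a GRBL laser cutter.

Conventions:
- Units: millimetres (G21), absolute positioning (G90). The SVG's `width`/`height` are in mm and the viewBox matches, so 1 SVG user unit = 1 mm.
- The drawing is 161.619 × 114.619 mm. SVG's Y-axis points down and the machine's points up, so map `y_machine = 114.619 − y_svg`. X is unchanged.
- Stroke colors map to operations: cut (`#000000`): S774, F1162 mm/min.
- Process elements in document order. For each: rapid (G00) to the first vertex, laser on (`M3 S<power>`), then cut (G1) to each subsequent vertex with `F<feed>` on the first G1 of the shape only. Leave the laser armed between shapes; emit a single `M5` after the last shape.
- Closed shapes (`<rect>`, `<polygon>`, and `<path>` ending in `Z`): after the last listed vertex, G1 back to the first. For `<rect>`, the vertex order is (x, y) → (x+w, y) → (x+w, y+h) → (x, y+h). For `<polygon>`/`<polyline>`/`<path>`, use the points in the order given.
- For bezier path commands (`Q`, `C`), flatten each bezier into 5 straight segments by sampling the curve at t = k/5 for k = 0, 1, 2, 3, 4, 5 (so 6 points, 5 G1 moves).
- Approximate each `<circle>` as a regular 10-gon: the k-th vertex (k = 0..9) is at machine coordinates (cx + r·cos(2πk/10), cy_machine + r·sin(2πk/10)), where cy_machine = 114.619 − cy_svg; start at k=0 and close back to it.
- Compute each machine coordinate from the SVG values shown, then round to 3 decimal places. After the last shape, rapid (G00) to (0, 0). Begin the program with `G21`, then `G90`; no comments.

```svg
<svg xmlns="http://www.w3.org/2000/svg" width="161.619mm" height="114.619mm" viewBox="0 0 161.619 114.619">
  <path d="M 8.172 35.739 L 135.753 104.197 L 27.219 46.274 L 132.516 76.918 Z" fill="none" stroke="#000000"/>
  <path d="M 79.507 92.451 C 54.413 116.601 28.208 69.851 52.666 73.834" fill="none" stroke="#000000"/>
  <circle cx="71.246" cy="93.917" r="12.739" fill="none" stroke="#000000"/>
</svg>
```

Since the viewBox matches the mm dimensions, user units are millimetres directly. The only transform is the Y-flip y_m = 114.619 − y_svg.

Shape 1 is a closed polygon drawn with `<path>`. Its stroke #000000 means cut at S774, F1162. After flipping Y the toolpath is (8.172,78.880) → (135.753,10.422) → (27.219,68.345) → (132.516,37.701) → (8.172,78.880), returning to the start.

Shape 2 is a cubic bezier drawn with `<path>`. Its stroke #000000 means cut at S774, F1162. After flipping Y the toolpath is (79.507,22.168) → (64.731,15.213) → (52.174,19.435) → (44.321,28.997) → (43.657,38.060) → (52.666,40.785).

Shape 3 is a circle drawn with `<circle>`. Its stroke #000000 means cut at S774, F1162. After flipping Y the toolpath is (83.985,20.702) → (81.552,28.190) → (75.183,32.818) → (67.309,32.818) → (60.940,28.190) → (58.507,20.702) → (60.940,13.214) → (67.309,8.586) → (75.183,8.586) → (81.552,13.214) → (83.985,20.702), returning to the start.

G21
G90
G00 X8.172 Y78.880
M3 S774
G1 X135.753 Y10.422 F1162
G1 X27.219 Y68.345
G1 X132.516 Y37.701
G1 X8.172 Y78.880
G00 X79.507 Y22.168
M3 S774
G1 X64.731 Y15.213 F1162
G1 X52.174 Y19.435
G1 X44.321 Y28.997
G1 X43.657 Y38.060
G1 X52.666 Y40.785
G00 X83.985 Y20.702
M3 S774
G1 X81.552 Y28.190 F1162
G1 X75.183 Y32.818
G1 X67.309 Y32.818
G1 X60.940 Y28.190
G1 X58.507 Y20.702
G1 X60.940 Y13.214
G1 X67.309 Y8.586
G1 X75.183 Y8.586
G1 X81.552 Y13.214
G1 X83.985 Y20.702
M5
G00 X0.000 Y0.000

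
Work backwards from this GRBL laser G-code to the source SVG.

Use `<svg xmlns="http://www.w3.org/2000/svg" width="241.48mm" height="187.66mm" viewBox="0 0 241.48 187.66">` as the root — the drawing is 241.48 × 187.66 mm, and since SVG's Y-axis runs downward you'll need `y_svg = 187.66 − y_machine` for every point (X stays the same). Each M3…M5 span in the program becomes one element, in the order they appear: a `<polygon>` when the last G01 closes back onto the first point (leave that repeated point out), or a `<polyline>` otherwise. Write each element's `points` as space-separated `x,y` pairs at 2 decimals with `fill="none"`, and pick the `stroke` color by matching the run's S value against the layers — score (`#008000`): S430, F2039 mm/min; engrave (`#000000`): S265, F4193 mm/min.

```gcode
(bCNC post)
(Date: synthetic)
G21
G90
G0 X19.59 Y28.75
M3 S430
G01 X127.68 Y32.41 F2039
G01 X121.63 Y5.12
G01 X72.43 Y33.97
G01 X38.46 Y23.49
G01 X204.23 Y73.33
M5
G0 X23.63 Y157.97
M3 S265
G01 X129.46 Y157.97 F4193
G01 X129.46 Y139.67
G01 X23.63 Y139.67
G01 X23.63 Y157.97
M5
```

<svg xmlns="http://www.w3.org/2000/svg" width="241.48mm" height="187.66mm" viewBox="0 0 241.48 187.66">
  <polyline points="19.59,158.91 127.68,155.25 121.63,182.54 72.43,153.69 38.46,164.17 204.23,114.33" fill="none" stroke="#008000"/>
  <polygon points="23.63,29.69 129.46,29.69 129.46,47.99 23.63,47.99" fill="none" stroke="#000000"/>
</svg>

Each laser-on run becomes one SVG element. Flip Y back into SVG space with y_svg = 187.66 − y_machine.

Run 1: the run's S430 means `#008000` (score). The run is open, so emit a `<polyline>` with points (Y-flipped): 19.59,158.91 127.68,155.25 121.63,182.54 72.43,153.69 38.46,164.17 204.23,114.33.

Run 2: the run's S265 means `#000000` (engrave). The run returns to its start, so emit a `<polygon>` with points (Y-flipped): 23.63,29.69 129.46,29.69 129.46,47.99 23.63,47.99.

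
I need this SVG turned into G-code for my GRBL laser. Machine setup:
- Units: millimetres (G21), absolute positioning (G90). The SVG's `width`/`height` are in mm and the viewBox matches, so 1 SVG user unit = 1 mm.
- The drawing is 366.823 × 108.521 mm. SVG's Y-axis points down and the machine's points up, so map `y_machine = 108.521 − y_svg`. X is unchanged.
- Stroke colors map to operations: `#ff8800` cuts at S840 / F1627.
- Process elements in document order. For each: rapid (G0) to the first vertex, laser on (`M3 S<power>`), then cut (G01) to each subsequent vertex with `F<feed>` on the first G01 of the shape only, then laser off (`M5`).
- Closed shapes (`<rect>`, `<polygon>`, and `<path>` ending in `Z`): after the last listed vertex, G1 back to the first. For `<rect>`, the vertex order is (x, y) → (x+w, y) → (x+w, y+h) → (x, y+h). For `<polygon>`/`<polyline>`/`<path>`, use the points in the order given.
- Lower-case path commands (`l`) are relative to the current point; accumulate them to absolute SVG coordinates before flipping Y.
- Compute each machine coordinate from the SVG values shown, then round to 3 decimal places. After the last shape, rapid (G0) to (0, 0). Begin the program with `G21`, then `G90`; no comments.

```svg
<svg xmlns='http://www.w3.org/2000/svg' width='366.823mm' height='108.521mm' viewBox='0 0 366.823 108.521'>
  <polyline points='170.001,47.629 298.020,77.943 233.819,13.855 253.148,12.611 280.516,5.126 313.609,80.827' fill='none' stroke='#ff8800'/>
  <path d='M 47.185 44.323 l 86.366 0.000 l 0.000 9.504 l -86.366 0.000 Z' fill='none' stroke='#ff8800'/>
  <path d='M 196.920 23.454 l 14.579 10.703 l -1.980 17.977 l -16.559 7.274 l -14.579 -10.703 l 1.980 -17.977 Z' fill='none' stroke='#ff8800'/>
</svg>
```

G21
G90
G0 X170.001 Y60.892
M3 S840
G01 X298.020 Y30.578 F1627
G01 X233.819 Y94.666
G01 X253.148 Y95.910
G01 X280.516 Y103.395
G01 X313.609 Y27.694
M5
G0 X47.185 Y64.198
M3 S840
G01 X133.551 Y64.198 F1627
G01 X133.551 Y54.694
G01 X47.185 Y54.694
G01 X47.185 Y64.198
M5
G0 X196.920 Y85.067
M3 S840
G01 X211.499 Y74.364 F1627
G01 X209.519 Y56.387
G01 X192.960 Y49.113
G01 X178.381 Y59.816
G01 X180.361 Y77.793
G01 X196.920 Y85.067
M5
G0 X0.000 Y0.000

viewBox `0 0 366.823 108.521` with mm width/height → 1 unit = 1 mm. Flip: y_m = 108.521 − y_svg.

**Shape 1** — `<polyline>` open polyline, stroke `#ff8800` → cut (S840, F1627). Machine vertices: (170.001,60.892) → (298.020,30.578) → (233.819,94.666) → (253.148,95.910) → (280.516,103.395) → (313.609,27.694). Open path.

**Shape 2** — `<path>` rectangle, stroke `#ff8800` → cut (S840, F1627). Machine vertices: (47.185,64.198) → (133.551,64.198) → (133.551,54.694) → (47.185,54.694) → (47.185,64.198). Closed: final G1 returns to the first vertex.

**Shape 3** — `<path>` regular polygon, stroke `#ff8800` → cut (S840, F1627). Machine vertices: (196.920,85.067) → (211.499,74.364) → (209.519,56.387) → (192.960,49.113) → (178.381,59.816) → (180.361,77.793) → (196.920,85.067). Closed: final G1 returns to the first vertex.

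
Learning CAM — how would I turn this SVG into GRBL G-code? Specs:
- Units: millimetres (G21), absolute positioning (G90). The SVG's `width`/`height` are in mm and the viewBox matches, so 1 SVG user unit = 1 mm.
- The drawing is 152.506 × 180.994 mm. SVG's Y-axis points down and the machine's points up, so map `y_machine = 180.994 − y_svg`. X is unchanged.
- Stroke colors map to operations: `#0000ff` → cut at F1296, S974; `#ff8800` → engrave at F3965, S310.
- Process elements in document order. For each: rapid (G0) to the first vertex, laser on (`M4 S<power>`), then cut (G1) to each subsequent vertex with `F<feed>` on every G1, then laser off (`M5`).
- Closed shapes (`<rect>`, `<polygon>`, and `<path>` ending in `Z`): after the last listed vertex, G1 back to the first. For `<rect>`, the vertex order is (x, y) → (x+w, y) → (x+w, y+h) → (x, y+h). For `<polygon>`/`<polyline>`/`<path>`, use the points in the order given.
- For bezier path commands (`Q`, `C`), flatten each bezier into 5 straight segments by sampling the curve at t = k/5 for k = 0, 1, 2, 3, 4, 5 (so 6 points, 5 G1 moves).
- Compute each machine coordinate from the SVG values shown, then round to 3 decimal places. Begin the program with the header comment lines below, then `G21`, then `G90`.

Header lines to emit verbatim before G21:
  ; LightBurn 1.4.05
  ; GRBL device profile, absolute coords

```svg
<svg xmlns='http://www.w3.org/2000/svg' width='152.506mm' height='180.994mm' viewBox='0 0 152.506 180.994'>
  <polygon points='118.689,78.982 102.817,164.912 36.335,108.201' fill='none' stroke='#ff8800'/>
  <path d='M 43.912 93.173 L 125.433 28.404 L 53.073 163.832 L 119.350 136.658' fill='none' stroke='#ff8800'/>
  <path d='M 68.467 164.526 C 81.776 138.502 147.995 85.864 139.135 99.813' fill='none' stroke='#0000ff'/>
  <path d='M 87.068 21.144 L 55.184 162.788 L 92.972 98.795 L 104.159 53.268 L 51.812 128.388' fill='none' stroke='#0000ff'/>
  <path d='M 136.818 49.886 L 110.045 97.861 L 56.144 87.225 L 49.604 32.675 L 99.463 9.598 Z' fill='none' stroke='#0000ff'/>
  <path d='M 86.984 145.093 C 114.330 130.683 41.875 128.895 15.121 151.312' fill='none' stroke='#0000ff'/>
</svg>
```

; LightBurn 1.4.05
; GRBL device profile, absolute coords
G21
G90
G0 X118.689 Y102.012
M4 S310
G1 X102.817 Y16.082 F3965
G1 X36.335 Y72.793 F3965
G1 X118.689 Y102.012 F3965
M5
G0 X43.912 Y87.821
M4 S310
G1 X125.433 Y152.590 F3965
G1 X53.073 Y17.162 F3965
G1 X119.350 Y44.336 F3965
M5
G0 X68.467 Y16.468
M4 S974
G1 X81.778 Y34.530 F1296
G1 X101.643 Y54.507 F1296
G1 X121.920 Y71.923 F1296
G1 X136.465 Y82.306 F1296
G1 X139.135 Y81.181 F1296
M5
G0 X87.068 Y159.850
M4 S974
G1 X55.184 Y18.206 F1296
G1 X92.972 Y82.199 F1296
G1 X104.159 Y127.726 F1296
G1 X51.812 Y52.606 F1296
M5
G0 X136.818 Y131.108
M4 S974
G1 X110.045 Y83.133 F1296
G1 X56.144 Y93.769 F1296
G1 X49.604 Y148.319 F1296
G1 X99.463 Y171.396 F1296
G1 X136.818 Y131.108 F1296
M5
G0 X86.984 Y35.901
M4 S974
G1 X92.579 Y42.940 F1296
G1 X81.207 Y46.393 F1296
G1 X59.850 Y45.705 F1296
G1 X35.494 Y40.320 F1296
G1 X15.121 Y29.682 F1296
M5

viewBox `0 0 152.506 180.994` with mm width/height → 1 unit = 1 mm. Flip: y_m = 180.994 − y_svg.

**Shape 1** — `<polygon>` regular polygon, stroke `#ff8800` → engrave (S310, F3965). Machine vertices: (118.689,102.012) → (102.817,16.082) → (36.335,72.793) → (118.689,102.012). Closed: final G1 returns to the first vertex.

**Shape 2** — `<path>` open polyline, stroke `#ff8800` → engrave (S310, F3965). Machine vertices: (43.912,87.821) → (125.433,152.590) → (53.073,17.162) → (119.350,44.336). Open path.

**Shape 3** — `<path>` cubic bezier, stroke `#0000ff` → cut (S974, F1296). Control points (SVG): P0=(68.467,164.526), P1=(81.776,138.502), P2=(147.995,85.864), P3=(139.135,99.813); sampled at t=k/5. Machine vertices: (68.467,16.468) → (81.778,34.530) → (101.643,54.507) → (121.920,71.923) → (136.465,82.306) → (139.135,81.181). Open path.

**Shape 4** — `<path>` open polyline, stroke `#0000ff` → cut (S974, F1296). Machine vertices: (87.068,159.850) → (55.184,18.206) → (92.972,82.199) → (104.159,127.726) → (51.812,52.606). Open path.

**Shape 5** — `<path>` regular polygon, stroke `#0000ff` → cut (S974, F1296). Machine vertices: (136.818,131.108) → (110.045,83.133) → (56.144,93.769) → (49.604,148.319) → (99.463,171.396) → (136.818,131.108). Closed: final G1 returns to the first vertex.

**Shape 6** — `<path>` cubic bezier, stroke `#0000ff` → cut (S974, F1296). Control points (SVG): P0=(86.984,145.093), P1=(114.330,130.683), P2=(41.875,128.895), P3=(15.121,151.312); sampled at t=k/5. Machine vertices: (86.984,35.901) → (92.579,42.940) → (81.207,46.393) → (59.850,45.705) → (35.494,40.320) → (15.121,29.682). Open path.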